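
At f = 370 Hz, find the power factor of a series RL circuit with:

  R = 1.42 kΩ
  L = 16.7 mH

Step 1 — Angular frequency: ω = 2π·f = 2π·370 = 2325 rad/s.
Step 2 — Component impedances:
  R: Z = R = 1420 Ω
  L: Z = jωL = j·2325·0.0167 = 0 + j38.82 Ω
Step 3 — Series combination: Z_total = R + L = 1420 + j38.82 Ω = 1421∠1.6° Ω.
Step 4 — Power factor: PF = cos(φ) = Re(Z)/|Z| = 1420/1420.5 = 0.9996.
Step 5 — Type: Im(Z) = 38.82 ⇒ lagging (phase φ = 1.6°).

PF = 0.9996 (lagging, φ = 1.6°)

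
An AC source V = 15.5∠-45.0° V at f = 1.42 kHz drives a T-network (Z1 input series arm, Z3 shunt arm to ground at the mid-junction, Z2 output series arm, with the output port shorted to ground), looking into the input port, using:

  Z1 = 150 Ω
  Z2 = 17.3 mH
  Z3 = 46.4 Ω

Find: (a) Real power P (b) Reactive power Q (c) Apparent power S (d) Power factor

Step 1 — Angular frequency: ω = 2π·f = 2π·1420 = 8922 rad/s.
Step 2 — Component impedances:
  Z1: Z = R = 150 Ω
  Z2: Z = jωL = j·8922·0.0173 = 0 + j154.4 Ω
  Z3: Z = R = 46.4 Ω
Step 3 — With the output port shorted to ground, the output series arm Z2 runs from the junction to ground; the shunt arm Z3 also runs from the junction to ground. They appear in parallel: Z3 || Z2 = 42.55 + j12.79 Ω.
Step 4 — Series with input arm Z1: Z_in = Z1 + (Z3 || Z2) = 192.6 + j12.79 Ω = 193∠3.8° Ω.
Step 5 — Source phasor: V = 15.5∠-45.0° V = 10.96 - j10.96 V.
Step 6 — Current: I = V / Z = 0.0529 - j0.06043 A = 0.08032∠-48.8° A.
Step 7 — Complex power: S = V·I* = 1.242 + j0.08253 VA.
Step 8 — Real power: P = Re(S) = 1.242 W.
Step 9 — Reactive power: Q = Im(S) = 0.08253 VAR.
Step 10 — Apparent power: |S| = 1.245 VA.
Step 11 — Power factor: PF = P/|S| = 0.9978 (lagging).

(a) P = 1.242 W  (b) Q = 0.08253 VAR  (c) S = 1.245 VA  (d) PF = 0.9978 (lagging)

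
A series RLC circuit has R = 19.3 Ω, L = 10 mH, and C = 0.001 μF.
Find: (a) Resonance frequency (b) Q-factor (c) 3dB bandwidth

Step 1 — Resonance: ω₀ = 1/√(LC) = 1/√(0.01·1e-09) = 3.162e+05 rad/s.
Step 2 — f₀ = ω₀/(2π) = 5.033e+04 Hz.
Step 3 — Series Q: Q = ω₀L/R = 3.162e+05·0.01/19.3 = 163.8.
Step 4 — Bandwidth: Δω = ω₀/Q = 1930 rad/s; BW = Δω/(2π) = 307.2 Hz.

(a) f₀ = 5.033e+04 Hz  (b) Q = 163.8  (c) BW = 307.2 Hz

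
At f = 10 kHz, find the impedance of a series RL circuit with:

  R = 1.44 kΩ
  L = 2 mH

Step 1 — Angular frequency: ω = 2π·f = 2π·1e+04 = 6.283e+04 rad/s.
Step 2 — Component impedances:
  R: Z = R = 1440 Ω
  L: Z = jωL = j·6.283e+04·0.002 = 0 + j125.7 Ω
Step 3 — Series combination: Z_total = R + L = 1440 + j125.7 Ω = 1445∠5.0° Ω.

Z = 1440 + j125.7 Ω = 1445∠5.0° Ω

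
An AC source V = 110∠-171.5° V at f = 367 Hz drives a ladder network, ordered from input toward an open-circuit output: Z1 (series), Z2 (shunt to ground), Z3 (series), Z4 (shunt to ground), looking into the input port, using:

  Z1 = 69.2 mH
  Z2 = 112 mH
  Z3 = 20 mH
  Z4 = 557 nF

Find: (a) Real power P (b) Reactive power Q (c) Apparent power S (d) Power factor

Step 1 — Angular frequency: ω = 2π·f = 2π·367 = 2306 rad/s.
Step 2 — Component impedances:
  Z1: Z = jωL = j·2306·0.0692 = 0 + j159.6 Ω
  Z2: Z = jωL = j·2306·0.112 = 0 + j258.3 Ω
  Z3: Z = jωL = j·2306·0.02 = 0 + j46.12 Ω
  Z4: Z = 1/(jωC) = -j/(ω·C) = 0 - j778.6 Ω
Step 3 — Ladder network (open output): work backward from the far end, alternating series and parallel combinations. Z_in = 0 + j558.5 Ω = 558.5∠90.0° Ω.
Step 4 — Source phasor: V = 110∠-171.5° V = -108.8 - j16.26 V.
Step 5 — Current: I = V / Z = -0.02911 + j0.1948 A = 0.197∠98.5° A.
Step 6 — Complex power: S = V·I* = 0 + j21.67 VA.
Step 7 — Real power: P = Re(S) = 0 W.
Step 8 — Reactive power: Q = Im(S) = 21.67 VAR.
Step 9 — Apparent power: |S| = 21.67 VA.
Step 10 — Power factor: PF = P/|S| = 0 (lagging).

(a) P = 0 W  (b) Q = 21.67 VAR  (c) S = 21.67 VA  (d) PF = 0 (lagging)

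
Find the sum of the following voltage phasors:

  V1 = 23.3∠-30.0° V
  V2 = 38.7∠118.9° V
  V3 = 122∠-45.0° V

Step 1 — Convert each phasor to rectangular form:
  V1 = 23.3·(cos(-30.0°) + j·sin(-30.0°)) = 20.18 - j11.65 V
  V2 = 38.7·(cos(118.9°) + j·sin(118.9°)) = -18.7 + j33.88 V
  V3 = 122·(cos(-45.0°) + j·sin(-45.0°)) = 86.27 - j86.27 V
Step 2 — Sum components: V_total = 87.74 - j64.04 V.
Step 3 — Convert to polar: |V_total| = 108.6 V, ∠V_total = -36.1°.

V_total = 108.6∠-36.1° V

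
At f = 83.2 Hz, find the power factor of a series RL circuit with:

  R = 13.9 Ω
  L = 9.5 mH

Step 1 — Angular frequency: ω = 2π·f = 2π·83.2 = 522.8 rad/s.
Step 2 — Component impedances:
  R: Z = R = 13.9 Ω
  L: Z = jωL = j·522.8·0.0095 = 0 + j4.966 Ω
Step 3 — Series combination: Z_total = R + L = 13.9 + j4.966 Ω = 14.76∠19.7° Ω.
Step 4 — Power factor: PF = cos(φ) = Re(Z)/|Z| = 13.9/14.76 = 0.9417.
Step 5 — Type: Im(Z) = 4.966 ⇒ lagging (phase φ = 19.7°).

PF = 0.9417 (lagging, φ = 19.7°)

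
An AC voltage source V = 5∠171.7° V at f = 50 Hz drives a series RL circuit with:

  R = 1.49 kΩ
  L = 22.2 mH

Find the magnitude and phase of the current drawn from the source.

Step 1 — Angular frequency: ω = 2π·f = 2π·50 = 314.2 rad/s.
Step 2 — Component impedances:
  R: Z = R = 1490 Ω
  L: Z = jωL = j·314.2·0.0222 = 0 + j6.974 Ω
Step 3 — Series combination: Z_total = R + L = 1490 + j6.974 Ω = 1490∠0.3° Ω.
Step 4 — Source phasor: V = 5∠171.7° V = -4.948 + j0.7218 V.
Step 5 — Ohm's law: I = V / Z_total = (-4.948 + j0.7218) / (1490 + j6.974) = -0.003318 + j0.0004999 A.
Step 6 — Convert to polar: |I| = 0.003356 A, ∠I = 171.4°.

I = 0.003356∠171.4° A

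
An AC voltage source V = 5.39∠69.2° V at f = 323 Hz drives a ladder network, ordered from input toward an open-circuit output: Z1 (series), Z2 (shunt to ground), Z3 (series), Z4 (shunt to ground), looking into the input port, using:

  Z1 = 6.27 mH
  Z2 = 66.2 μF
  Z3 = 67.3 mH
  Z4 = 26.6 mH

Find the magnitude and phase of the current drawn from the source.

Step 1 — Angular frequency: ω = 2π·f = 2π·323 = 2029 rad/s.
Step 2 — Component impedances:
  Z1: Z = jωL = j·2029·0.00627 = 0 + j12.72 Ω
  Z2: Z = 1/(jωC) = -j/(ω·C) = 0 - j7.443 Ω
  Z3: Z = jωL = j·2029·0.0673 = 0 + j136.6 Ω
  Z4: Z = jωL = j·2029·0.0266 = 0 + j53.98 Ω
Step 3 — Ladder network (open output): work backward from the far end, alternating series and parallel combinations. Z_in = 0 + j4.979 Ω = 4.979∠90.0° Ω.
Step 4 — Source phasor: V = 5.39∠69.2° V = 1.914 + j5.039 V.
Step 5 — Ohm's law: I = V / Z_total = (1.914 + j5.039) / (0 + j4.979) = 1.012 - j0.3844 A.
Step 6 — Convert to polar: |I| = 1.083 A, ∠I = -20.8°.

I = 1.083∠-20.8° A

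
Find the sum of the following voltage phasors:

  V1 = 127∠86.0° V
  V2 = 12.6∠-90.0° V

Step 1 — Convert each phasor to rectangular form:
  V1 = 127·(cos(86.0°) + j·sin(86.0°)) = 8.859 + j126.7 V
  V2 = 12.6·(cos(-90.0°) + j·sin(-90.0°)) = 0 - j12.6 V
Step 2 — Sum components: V_total = 8.859 + j114.1 V.
Step 3 — Convert to polar: |V_total| = 114.4 V, ∠V_total = 85.6°.

V_total = 114.4∠85.6° V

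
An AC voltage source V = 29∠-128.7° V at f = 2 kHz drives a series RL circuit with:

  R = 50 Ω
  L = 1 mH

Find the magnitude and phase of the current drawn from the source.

Step 1 — Angular frequency: ω = 2π·f = 2π·2000 = 1.257e+04 rad/s.
Step 2 — Component impedances:
  R: Z = R = 50 Ω
  L: Z = jωL = j·1.257e+04·0.001 = 0 + j12.57 Ω
Step 3 — Series combination: Z_total = R + L = 50 + j12.57 Ω = 51.55∠14.1° Ω.
Step 4 — Source phasor: V = 29∠-128.7° V = -18.13 - j22.63 V.
Step 5 — Ohm's law: I = V / Z_total = (-18.13 - j22.63) / (50 + j12.57) = -0.4481 - j0.34 A.
Step 6 — Convert to polar: |I| = 0.5625 A, ∠I = -142.8°.

I = 0.5625∠-142.8° A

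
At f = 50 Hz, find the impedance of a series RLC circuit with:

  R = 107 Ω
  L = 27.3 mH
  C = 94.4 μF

Step 1 — Angular frequency: ω = 2π·f = 2π·50 = 314.2 rad/s.
Step 2 — Component impedances:
  R: Z = R = 107 Ω
  L: Z = jωL = j·314.2·0.0273 = 0 + j8.577 Ω
  C: Z = 1/(jωC) = -j/(ω·C) = 0 - j33.72 Ω
Step 3 — Series combination: Z_total = R + L + C = 107 - j25.14 Ω = 109.9∠-13.2° Ω.

Z = 107 - j25.14 Ω = 109.9∠-13.2° Ω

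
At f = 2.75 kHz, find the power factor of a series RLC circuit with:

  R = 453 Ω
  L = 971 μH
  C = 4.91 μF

Step 1 — Angular frequency: ω = 2π·f = 2π·2750 = 1.728e+04 rad/s.
Step 2 — Component impedances:
  R: Z = R = 453 Ω
  L: Z = jωL = j·1.728e+04·0.000971 = 0 + j16.78 Ω
  C: Z = 1/(jωC) = -j/(ω·C) = 0 - j11.79 Ω
Step 3 — Series combination: Z_total = R + L + C = 453 + j4.991 Ω = 453∠0.6° Ω.
Step 4 — Power factor: PF = cos(φ) = Re(Z)/|Z| = 453/453.03 = 0.9999.
Step 5 — Type: Im(Z) = 4.991 ⇒ lagging (phase φ = 0.6°).

PF = 0.9999 (lagging, φ = 0.6°)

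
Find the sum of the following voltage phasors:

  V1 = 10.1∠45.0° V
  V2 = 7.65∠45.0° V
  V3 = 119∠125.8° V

Step 1 — Convert each phasor to rectangular form:
  V1 = 10.1·(cos(45.0°) + j·sin(45.0°)) = 7.142 + j7.142 V
  V2 = 7.65·(cos(45.0°) + j·sin(45.0°)) = 5.409 + j5.409 V
  V3 = 119·(cos(125.8°) + j·sin(125.8°)) = -69.61 + j96.52 V
Step 2 — Sum components: V_total = -57.06 + j109.1 V.
Step 3 — Convert to polar: |V_total| = 123.1 V, ∠V_total = 117.6°.

V_total = 123.1∠117.6° V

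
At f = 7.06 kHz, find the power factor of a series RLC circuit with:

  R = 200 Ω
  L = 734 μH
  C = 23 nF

Step 1 — Angular frequency: ω = 2π·f = 2π·7060 = 4.436e+04 rad/s.
Step 2 — Component impedances:
  R: Z = R = 200 Ω
  L: Z = jωL = j·4.436e+04·0.000734 = 0 + j32.56 Ω
  C: Z = 1/(jωC) = -j/(ω·C) = 0 - j980.1 Ω
Step 3 — Series combination: Z_total = R + L + C = 200 - j947.6 Ω = 968.5∠-78.1° Ω.
Step 4 — Power factor: PF = cos(φ) = Re(Z)/|Z| = 200/968.5 = 0.2065.
Step 5 — Type: Im(Z) = -947.6 ⇒ leading (phase φ = -78.1°).

PF = 0.2065 (leading, φ = -78.1°)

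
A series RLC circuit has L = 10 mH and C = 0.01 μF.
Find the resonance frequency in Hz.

Step 1 — Resonance condition Im(Z)=0 gives ω₀ = 1/√(LC).
Step 2 — ω₀ = 1/√(0.01·1e-08) = 1e+05 rad/s.
Step 3 — f₀ = ω₀/(2π) = 1.592e+04 Hz.

f₀ = 1.592e+04 Hz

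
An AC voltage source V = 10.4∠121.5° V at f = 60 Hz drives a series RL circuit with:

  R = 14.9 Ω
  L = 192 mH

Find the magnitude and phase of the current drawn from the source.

Step 1 — Angular frequency: ω = 2π·f = 2π·60 = 377 rad/s.
Step 2 — Component impedances:
  R: Z = R = 14.9 Ω
  L: Z = jωL = j·377·0.192 = 0 + j72.38 Ω
Step 3 — Series combination: Z_total = R + L = 14.9 + j72.38 Ω = 73.9∠78.4° Ω.
Step 4 — Source phasor: V = 10.4∠121.5° V = -5.434 + j8.867 V.
Step 5 — Ohm's law: I = V / Z_total = (-5.434 + j8.867) / (14.9 + j72.38) = 0.1027 + j0.09621 A.
Step 6 — Convert to polar: |I| = 0.1407 A, ∠I = 43.1°.

I = 0.1407∠43.1° A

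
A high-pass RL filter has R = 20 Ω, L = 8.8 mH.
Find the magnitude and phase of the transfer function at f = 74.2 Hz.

Step 1 — Angular frequency: ω = 2π·74.2 = 466.2 rad/s.
Step 2 — Transfer function: H(jω) = jωL/(R + jωL).
Step 3 — Numerator jωL = j·4.103; denominator R + jωL = 20 + j4.103.
Step 4 — H = 0.04038 + j0.1969.
Step 5 — Magnitude: |H| = 0.2009 (-13.9 dB); phase: φ = 78.4°.

|H| = 0.2009 (-13.9 dB), φ = 78.4°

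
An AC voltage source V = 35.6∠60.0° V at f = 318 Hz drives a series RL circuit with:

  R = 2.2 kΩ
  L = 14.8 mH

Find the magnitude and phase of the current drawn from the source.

Step 1 — Angular frequency: ω = 2π·f = 2π·318 = 1998 rad/s.
Step 2 — Component impedances:
  R: Z = R = 2200 Ω
  L: Z = jωL = j·1998·0.0148 = 0 + j29.57 Ω
Step 3 — Series combination: Z_total = R + L = 2200 + j29.57 Ω = 2200∠0.8° Ω.
Step 4 — Source phasor: V = 35.6∠60.0° V = 17.8 + j30.83 V.
Step 5 — Ohm's law: I = V / Z_total = (17.8 + j30.83) / (2200 + j29.57) = 0.008278 + j0.0139 A.
Step 6 — Convert to polar: |I| = 0.01618 A, ∠I = 59.2°.

I = 0.01618∠59.2° A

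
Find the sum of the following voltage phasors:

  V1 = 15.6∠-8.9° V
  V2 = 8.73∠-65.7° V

Step 1 — Convert each phasor to rectangular form:
  V1 = 15.6·(cos(-8.9°) + j·sin(-8.9°)) = 15.41 - j2.413 V
  V2 = 8.73·(cos(-65.7°) + j·sin(-65.7°)) = 3.593 - j7.957 V
Step 2 — Sum components: V_total = 19 - j10.37 V.
Step 3 — Convert to polar: |V_total| = 21.65 V, ∠V_total = -28.6°.

V_total = 21.65∠-28.6° V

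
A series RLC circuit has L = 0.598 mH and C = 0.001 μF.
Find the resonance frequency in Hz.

Step 1 — Resonance condition Im(Z)=0 gives ω₀ = 1/√(LC).
Step 2 — ω₀ = 1/√(0.000598·1e-09) = 1.293e+06 rad/s.
Step 3 — f₀ = ω₀/(2π) = 2.058e+05 Hz.

f₀ = 2.058e+05 Hz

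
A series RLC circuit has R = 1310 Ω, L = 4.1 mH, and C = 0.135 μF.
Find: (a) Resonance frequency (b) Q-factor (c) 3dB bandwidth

Step 1 — Resonance: ω₀ = 1/√(LC) = 1/√(0.0041·1.35e-07) = 4.251e+04 rad/s.
Step 2 — f₀ = ω₀/(2π) = 6765 Hz.
Step 3 — Series Q: Q = ω₀L/R = 4.251e+04·0.0041/1310 = 0.133.
Step 4 — Bandwidth: Δω = ω₀/Q = 3.195e+05 rad/s; BW = Δω/(2π) = 5.085e+04 Hz.

(a) f₀ = 6765 Hz  (b) Q = 0.133  (c) BW = 5.085e+04 Hz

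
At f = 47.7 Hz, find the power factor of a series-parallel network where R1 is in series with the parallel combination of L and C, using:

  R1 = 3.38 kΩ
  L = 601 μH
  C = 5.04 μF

Step 1 — Angular frequency: ω = 2π·f = 2π·47.7 = 299.7 rad/s.
Step 2 — Component impedances:
  R1: Z = R = 3380 Ω
  L: Z = jωL = j·299.7·0.000601 = 0 + j0.1801 Ω
  C: Z = 1/(jωC) = -j/(ω·C) = 0 - j662 Ω
Step 3 — Parallel branch: L || C = 1/(1/L + 1/C) = 0 + j0.1802 Ω.
Step 4 — Series with R1: Z_total = R1 + (L || C) = 3380 + j0.1802 Ω = 3380∠0.0° Ω.
Step 5 — Power factor: PF = cos(φ) = Re(Z)/|Z| = 3380/3380 = 1.
Step 6 — Type: Im(Z) = 0.1802 ⇒ lagging (phase φ = 0.0°).

PF = 1 (lagging, φ = 0.0°)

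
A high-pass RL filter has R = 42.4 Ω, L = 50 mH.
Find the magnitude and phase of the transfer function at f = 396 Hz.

Step 1 — Angular frequency: ω = 2π·396 = 2488 rad/s.
Step 2 — Transfer function: H(jω) = jωL/(R + jωL).
Step 3 — Numerator jωL = j·124.4; denominator R + jωL = 42.4 + j124.4.
Step 4 — H = 0.8959 + j0.3053.
Step 5 — Magnitude: |H| = 0.9465 (-0.5 dB); phase: φ = 18.8°.

|H| = 0.9465 (-0.5 dB), φ = 18.8°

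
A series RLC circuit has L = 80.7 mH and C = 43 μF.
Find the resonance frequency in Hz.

Step 1 — Resonance condition Im(Z)=0 gives ω₀ = 1/√(LC).
Step 2 — ω₀ = 1/√(0.0807·4.3e-05) = 536.8 rad/s.
Step 3 — f₀ = ω₀/(2π) = 85.44 Hz.

f₀ = 85.44 Hz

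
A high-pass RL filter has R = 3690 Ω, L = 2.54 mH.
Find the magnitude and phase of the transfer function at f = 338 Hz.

Step 1 — Angular frequency: ω = 2π·338 = 2124 rad/s.
Step 2 — Transfer function: H(jω) = jωL/(R + jωL).
Step 3 — Numerator jωL = j·5.394; denominator R + jωL = 3690 + j5.394.
Step 4 — H = 2.137e-06 + j0.001462.
Step 5 — Magnitude: |H| = 0.001462 (-56.7 dB); phase: φ = 89.9°.

|H| = 0.001462 (-56.7 dB), φ = 89.9°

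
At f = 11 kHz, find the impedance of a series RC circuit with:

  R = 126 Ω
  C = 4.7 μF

Step 1 — Angular frequency: ω = 2π·f = 2π·1.1e+04 = 6.912e+04 rad/s.
Step 2 — Component impedances:
  R: Z = R = 126 Ω
  C: Z = 1/(jωC) = -j/(ω·C) = 0 - j3.078 Ω
Step 3 — Series combination: Z_total = R + C = 126 - j3.078 Ω = 126∠-1.4° Ω.

Z = 126 - j3.078 Ω = 126∠-1.4° Ω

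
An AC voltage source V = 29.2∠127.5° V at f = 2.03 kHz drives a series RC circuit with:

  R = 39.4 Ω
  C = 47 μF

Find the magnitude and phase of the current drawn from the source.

Step 1 — Angular frequency: ω = 2π·f = 2π·2030 = 1.275e+04 rad/s.
Step 2 — Component impedances:
  R: Z = R = 39.4 Ω
  C: Z = 1/(jωC) = -j/(ω·C) = 0 - j1.668 Ω
Step 3 — Series combination: Z_total = R + C = 39.4 - j1.668 Ω = 39.44∠-2.4° Ω.
Step 4 — Source phasor: V = 29.2∠127.5° V = -17.78 + j23.17 V.
Step 5 — Ohm's law: I = V / Z_total = (-17.78 + j23.17) / (39.4 - j1.668) = -0.4752 + j0.5678 A.
Step 6 — Convert to polar: |I| = 0.7405 A, ∠I = 129.9°.

I = 0.7405∠129.9° A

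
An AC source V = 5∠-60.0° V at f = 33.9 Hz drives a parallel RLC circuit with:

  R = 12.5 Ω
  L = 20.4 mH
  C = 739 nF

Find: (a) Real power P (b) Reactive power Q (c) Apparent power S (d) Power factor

Step 1 — Angular frequency: ω = 2π·f = 2π·33.9 = 213 rad/s.
Step 2 — Component impedances:
  R: Z = R = 12.5 Ω
  L: Z = jωL = j·213·0.0204 = 0 + j4.345 Ω
  C: Z = 1/(jωC) = -j/(ω·C) = 0 - j6353 Ω
Step 3 — Parallel combination: 1/Z_total = 1/R + 1/L + 1/C; Z_total = 1.349 + j3.879 Ω = 4.107∠70.8° Ω.
Step 4 — Source phasor: V = 5∠-60.0° V = 2.5 - j4.33 V.
Step 5 — Current: I = V / Z = -0.7958 - j0.9214 A = 1.217∠-130.8° A.
Step 6 — Complex power: S = V·I* = 2 + j5.75 VA.
Step 7 — Real power: P = Re(S) = 2 W.
Step 8 — Reactive power: Q = Im(S) = 5.75 VAR.
Step 9 — Apparent power: |S| = 6.087 VA.
Step 10 — Power factor: PF = P/|S| = 0.3285 (lagging).

(a) P = 2 W  (b) Q = 5.75 VAR  (c) S = 6.087 VA  (d) PF = 0.3285 (lagging)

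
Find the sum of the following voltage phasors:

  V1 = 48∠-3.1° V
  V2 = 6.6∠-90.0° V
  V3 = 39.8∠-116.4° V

Step 1 — Convert each phasor to rectangular form:
  V1 = 48·(cos(-3.1°) + j·sin(-3.1°)) = 47.93 - j2.596 V
  V2 = 6.6·(cos(-90.0°) + j·sin(-90.0°)) = 0 - j6.6 V
  V3 = 39.8·(cos(-116.4°) + j·sin(-116.4°)) = -17.7 - j35.65 V
Step 2 — Sum components: V_total = 30.23 - j44.85 V.
Step 3 — Convert to polar: |V_total| = 54.08 V, ∠V_total = -56.0°.

V_total = 54.08∠-56.0° V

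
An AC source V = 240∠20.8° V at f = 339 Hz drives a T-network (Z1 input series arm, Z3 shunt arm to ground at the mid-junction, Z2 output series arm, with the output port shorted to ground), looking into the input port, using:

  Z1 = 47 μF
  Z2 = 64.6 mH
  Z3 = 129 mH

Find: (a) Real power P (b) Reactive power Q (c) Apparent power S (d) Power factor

Step 1 — Angular frequency: ω = 2π·f = 2π·339 = 2130 rad/s.
Step 2 — Component impedances:
  Z1: Z = 1/(jωC) = -j/(ω·C) = 0 - j9.989 Ω
  Z2: Z = jωL = j·2130·0.0646 = 0 + j137.6 Ω
  Z3: Z = jωL = j·2130·0.129 = 0 + j274.8 Ω
Step 3 — With the output port shorted to ground, the output series arm Z2 runs from the junction to ground; the shunt arm Z3 also runs from the junction to ground. They appear in parallel: Z3 || Z2 = 0 + j91.68 Ω.
Step 4 — Series with input arm Z1: Z_in = Z1 + (Z3 || Z2) = 0 + j81.7 Ω = 81.7∠90.0° Ω.
Step 5 — Source phasor: V = 240∠20.8° V = 224.4 + j85.23 V.
Step 6 — Current: I = V / Z = 1.043 - j2.746 A = 2.938∠-69.2° A.
Step 7 — Complex power: S = V·I* = 0 + j705.1 VA.
Step 8 — Real power: P = Re(S) = 0 W.
Step 9 — Reactive power: Q = Im(S) = 705.1 VAR.
Step 10 — Apparent power: |S| = 705.1 VA.
Step 11 — Power factor: PF = P/|S| = 0 (lagging).

(a) P = 0 W  (b) Q = 705.1 VAR  (c) S = 705.1 VA  (d) PF = 0 (lagging)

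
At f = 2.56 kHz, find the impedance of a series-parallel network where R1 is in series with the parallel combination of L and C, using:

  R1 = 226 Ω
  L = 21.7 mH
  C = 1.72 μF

Step 1 — Angular frequency: ω = 2π·f = 2π·2560 = 1.608e+04 rad/s.
Step 2 — Component impedances:
  R1: Z = R = 226 Ω
  L: Z = jωL = j·1.608e+04·0.0217 = 0 + j349 Ω
  C: Z = 1/(jωC) = -j/(ω·C) = 0 - j36.15 Ω
Step 3 — Parallel branch: L || C = 1/(1/L + 1/C) = 0 - j40.32 Ω.
Step 4 — Series with R1: Z_total = R1 + (L || C) = 226 - j40.32 Ω = 229.6∠-10.1° Ω.

Z = 226 - j40.32 Ω = 229.6∠-10.1° Ω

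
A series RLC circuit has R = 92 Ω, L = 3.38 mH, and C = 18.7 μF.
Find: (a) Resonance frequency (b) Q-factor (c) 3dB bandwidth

Step 1 — Resonance condition Im(Z)=0 gives ω₀ = 1/√(LC).
Step 2 — ω₀ = 1/√(0.00338·1.87e-05) = 3978 rad/s.
Step 3 — f₀ = ω₀/(2π) = 633.1 Hz.
Step 4 — Series Q: Q = ω₀L/R = 3978·0.00338/92 = 0.1461.
Step 5 — 3dB bandwidth: Δω = ω₀/Q = 2.722e+04 rad/s; BW = Δω/(2π) = 4332 Hz.

(a) f₀ = 633.1 Hz  (b) Q = 0.1461  (c) BW = 4332 Hz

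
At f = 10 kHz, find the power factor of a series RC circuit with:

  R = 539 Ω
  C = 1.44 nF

Step 1 — Angular frequency: ω = 2π·f = 2π·1e+04 = 6.283e+04 rad/s.
Step 2 — Component impedances:
  R: Z = R = 539 Ω
  C: Z = 1/(jωC) = -j/(ω·C) = 0 - j1.105e+04 Ω
Step 3 — Series combination: Z_total = R + C = 539 - j1.105e+04 Ω = 1.107e+04∠-87.2° Ω.
Step 4 — Power factor: PF = cos(φ) = Re(Z)/|Z| = 539/11066 = 0.04871.
Step 5 — Type: Im(Z) = -1.105e+04 ⇒ leading (phase φ = -87.2°).

PF = 0.04871 (leading, φ = -87.2°)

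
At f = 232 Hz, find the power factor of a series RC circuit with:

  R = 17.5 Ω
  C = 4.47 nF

Step 1 — Angular frequency: ω = 2π·f = 2π·232 = 1458 rad/s.
Step 2 — Component impedances:
  R: Z = R = 17.5 Ω
  C: Z = 1/(jωC) = -j/(ω·C) = 0 - j1.535e+05 Ω
Step 3 — Series combination: Z_total = R + C = 17.5 - j1.535e+05 Ω = 1.535e+05∠-90.0° Ω.
Step 4 — Power factor: PF = cos(φ) = Re(Z)/|Z| = 17.5/1.535e+05 = 0.000114.
Step 5 — Type: Im(Z) = -1.535e+05 ⇒ leading (phase φ = -90.0°).

PF = 0.000114 (leading, φ = -90.0°)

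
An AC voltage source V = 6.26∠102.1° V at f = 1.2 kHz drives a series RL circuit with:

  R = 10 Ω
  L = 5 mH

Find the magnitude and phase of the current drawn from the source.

Step 1 — Angular frequency: ω = 2π·f = 2π·1200 = 7540 rad/s.
Step 2 — Component impedances:
  R: Z = R = 10 Ω
  L: Z = jωL = j·7540·0.005 = 0 + j37.7 Ω
Step 3 — Series combination: Z_total = R + L = 10 + j37.7 Ω = 39∠75.1° Ω.
Step 4 — Source phasor: V = 6.26∠102.1° V = -1.312 + j6.121 V.
Step 5 — Ohm's law: I = V / Z_total = (-1.312 + j6.121) / (10 + j37.7) = 0.1431 + j0.07276 A.
Step 6 — Convert to polar: |I| = 0.1605 A, ∠I = 27.0°.

I = 0.1605∠27.0° A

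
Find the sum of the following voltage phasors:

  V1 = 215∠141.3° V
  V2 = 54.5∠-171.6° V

Step 1 — Convert each phasor to rectangular form:
  V1 = 215·(cos(141.3°) + j·sin(141.3°)) = -167.8 + j134.4 V
  V2 = 54.5·(cos(-171.6°) + j·sin(-171.6°)) = -53.92 - j7.962 V
Step 2 — Sum components: V_total = -221.7 + j126.5 V.
Step 3 — Convert to polar: |V_total| = 255.2 V, ∠V_total = 150.3°.

V_total = 255.2∠150.3° V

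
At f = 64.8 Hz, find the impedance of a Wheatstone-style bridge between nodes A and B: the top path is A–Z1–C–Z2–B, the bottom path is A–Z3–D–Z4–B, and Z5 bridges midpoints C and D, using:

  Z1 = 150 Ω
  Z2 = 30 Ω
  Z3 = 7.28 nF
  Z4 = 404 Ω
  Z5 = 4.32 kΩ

Step 1 — Angular frequency: ω = 2π·f = 2π·64.8 = 407.2 rad/s.
Step 2 — Component impedances:
  Z1: Z = R = 150 Ω
  Z2: Z = R = 30 Ω
  Z3: Z = 1/(jωC) = -j/(ω·C) = 0 - j3.374e+05 Ω
  Z4: Z = R = 404 Ω
  Z5: Z = R = 4320 Ω
Step 3 — Bridge requires nodal analysis (the Z5 bridge couples midpoints C and D, so the two paths cannot be reduced to a simple series/parallel combination). Setting node B to ground and injecting 1 A at node A, the 3-node admittance system at A, C, D solves to V_A = Z_AB = 179.8 - j0.09313 Ω = 179.8∠-0.0° Ω.

Z = 179.8 - j0.09313 Ω = 179.8∠-0.0° Ω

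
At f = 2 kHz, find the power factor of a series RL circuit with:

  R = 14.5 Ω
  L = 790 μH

Step 1 — Angular frequency: ω = 2π·f = 2π·2000 = 1.257e+04 rad/s.
Step 2 — Component impedances:
  R: Z = R = 14.5 Ω
  L: Z = jωL = j·1.257e+04·0.00079 = 0 + j9.927 Ω
Step 3 — Series combination: Z_total = R + L = 14.5 + j9.927 Ω = 17.57∠34.4° Ω.
Step 4 — Power factor: PF = cos(φ) = Re(Z)/|Z| = 14.5/17.573 = 0.8251.
Step 5 — Type: Im(Z) = 9.927 ⇒ lagging (phase φ = 34.4°).

PF = 0.8251 (lagging, φ = 34.4°)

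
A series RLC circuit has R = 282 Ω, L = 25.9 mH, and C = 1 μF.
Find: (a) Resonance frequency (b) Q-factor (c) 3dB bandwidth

Step 1 — Resonance: ω₀ = 1/√(LC) = 1/√(0.0259·1e-06) = 6214 rad/s.
Step 2 — f₀ = ω₀/(2π) = 988.9 Hz.
Step 3 — Series Q: Q = ω₀L/R = 6214·0.0259/282 = 0.5707.
Step 4 — Bandwidth: Δω = ω₀/Q = 1.089e+04 rad/s; BW = Δω/(2π) = 1733 Hz.

(a) f₀ = 988.9 Hz  (b) Q = 0.5707  (c) BW = 1733 Hz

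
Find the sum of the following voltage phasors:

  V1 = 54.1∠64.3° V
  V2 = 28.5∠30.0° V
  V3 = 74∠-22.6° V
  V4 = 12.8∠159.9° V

Step 1 — Convert each phasor to rectangular form:
  V1 = 54.1·(cos(64.3°) + j·sin(64.3°)) = 23.46 + j48.75 V
  V2 = 28.5·(cos(30.0°) + j·sin(30.0°)) = 24.68 + j14.25 V
  V3 = 74·(cos(-22.6°) + j·sin(-22.6°)) = 68.32 - j28.44 V
  V4 = 12.8·(cos(159.9°) + j·sin(159.9°)) = -12.02 + j4.399 V
Step 2 — Sum components: V_total = 104.4 + j38.96 V.
Step 3 — Convert to polar: |V_total| = 111.5 V, ∠V_total = 20.5°.

V_total = 111.5∠20.5° V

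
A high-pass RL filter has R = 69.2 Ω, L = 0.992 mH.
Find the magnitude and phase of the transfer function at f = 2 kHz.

Step 1 — Angular frequency: ω = 2π·2000 = 1.257e+04 rad/s.
Step 2 — Transfer function: H(jω) = jωL/(R + jωL).
Step 3 — Numerator jωL = j·12.47; denominator R + jωL = 69.2 + j12.47.
Step 4 — H = 0.03143 + j0.1745.
Step 5 — Magnitude: |H| = 0.1773 (-15.0 dB); phase: φ = 79.8°.

|H| = 0.1773 (-15.0 dB), φ = 79.8°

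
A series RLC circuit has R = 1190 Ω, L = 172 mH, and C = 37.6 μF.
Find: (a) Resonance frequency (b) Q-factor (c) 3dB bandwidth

Step 1 — Resonance condition Im(Z)=0 gives ω₀ = 1/√(LC).
Step 2 — ω₀ = 1/√(0.172·3.76e-05) = 393.2 rad/s.
Step 3 — f₀ = ω₀/(2π) = 62.58 Hz.
Step 4 — Series Q: Q = ω₀L/R = 393.2·0.172/1190 = 0.05684.
Step 5 — 3dB bandwidth: Δω = ω₀/Q = 6919 rad/s; BW = Δω/(2π) = 1101 Hz.

(a) f₀ = 62.58 Hz  (b) Q = 0.05684  (c) BW = 1101 Hz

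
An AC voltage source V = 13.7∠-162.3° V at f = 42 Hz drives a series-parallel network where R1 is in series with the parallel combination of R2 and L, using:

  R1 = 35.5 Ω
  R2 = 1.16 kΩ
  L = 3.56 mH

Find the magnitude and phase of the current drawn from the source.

Step 1 — Angular frequency: ω = 2π·f = 2π·42 = 263.9 rad/s.
Step 2 — Component impedances:
  R1: Z = R = 35.5 Ω
  R2: Z = R = 1160 Ω
  L: Z = jωL = j·263.9·0.00356 = 0 + j0.9395 Ω
Step 3 — Parallel branch: R2 || L = 1/(1/R2 + 1/L) = 0.0007609 + j0.9395 Ω.
Step 4 — Series with R1: Z_total = R1 + (R2 || L) = 35.5 + j0.9395 Ω = 35.51∠1.5° Ω.
Step 5 — Source phasor: V = 13.7∠-162.3° V = -13.05 - j4.165 V.
Step 6 — Ohm's law: I = V / Z_total = (-13.05 - j4.165) / (35.5 + j0.9395) = -0.3705 - j0.1075 A.
Step 7 — Convert to polar: |I| = 0.3858 A, ∠I = -163.8°.

I = 0.3858∠-163.8° A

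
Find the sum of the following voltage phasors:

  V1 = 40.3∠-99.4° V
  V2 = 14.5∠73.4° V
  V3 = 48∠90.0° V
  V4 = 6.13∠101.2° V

Step 1 — Convert each phasor to rectangular form:
  V1 = 40.3·(cos(-99.4°) + j·sin(-99.4°)) = -6.582 - j39.76 V
  V2 = 14.5·(cos(73.4°) + j·sin(73.4°)) = 4.142 + j13.9 V
  V3 = 48·(cos(90.0°) + j·sin(90.0°)) = 0 + j48 V
  V4 = 6.13·(cos(101.2°) + j·sin(101.2°)) = -1.191 + j6.013 V
Step 2 — Sum components: V_total = -3.63 + j28.15 V.
Step 3 — Convert to polar: |V_total| = 28.38 V, ∠V_total = 97.3°.

V_total = 28.38∠97.3° V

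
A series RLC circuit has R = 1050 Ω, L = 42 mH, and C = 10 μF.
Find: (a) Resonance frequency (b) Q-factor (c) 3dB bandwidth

Step 1 — Resonance: ω₀ = 1/√(LC) = 1/√(0.042·1e-05) = 1543 rad/s.
Step 2 — f₀ = ω₀/(2π) = 245.6 Hz.
Step 3 — Series Q: Q = ω₀L/R = 1543·0.042/1050 = 0.06172.
Step 4 — Bandwidth: Δω = ω₀/Q = 2.5e+04 rad/s; BW = Δω/(2π) = 3979 Hz.

(a) f₀ = 245.6 Hz  (b) Q = 0.06172  (c) BW = 3979 Hz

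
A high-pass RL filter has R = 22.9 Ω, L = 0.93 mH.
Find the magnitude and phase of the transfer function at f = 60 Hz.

Step 1 — Angular frequency: ω = 2π·60 = 377 rad/s.
Step 2 — Transfer function: H(jω) = jωL/(R + jωL).
Step 3 — Numerator jωL = j·0.3506; denominator R + jωL = 22.9 + j0.3506.
Step 4 — H = 0.0002343 + j0.01531.
Step 5 — Magnitude: |H| = 0.01531 (-36.3 dB); phase: φ = 89.1°.

|H| = 0.01531 (-36.3 dB), φ = 89.1°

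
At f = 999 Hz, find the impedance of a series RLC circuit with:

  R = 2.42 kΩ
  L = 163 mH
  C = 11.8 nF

Step 1 — Angular frequency: ω = 2π·f = 2π·999 = 6277 rad/s.
Step 2 — Component impedances:
  R: Z = R = 2420 Ω
  L: Z = jωL = j·6277·0.163 = 0 + j1023 Ω
  C: Z = 1/(jωC) = -j/(ω·C) = 0 - j1.35e+04 Ω
Step 3 — Series combination: Z_total = R + L + C = 2420 - j1.248e+04 Ω = 1.271e+04∠-79.0° Ω.

Z = 2420 - j1.248e+04 Ω = 1.271e+04∠-79.0° Ω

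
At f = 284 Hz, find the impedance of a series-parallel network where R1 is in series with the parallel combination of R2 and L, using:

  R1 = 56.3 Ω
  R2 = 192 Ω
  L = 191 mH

Step 1 — Angular frequency: ω = 2π·f = 2π·284 = 1784 rad/s.
Step 2 — Component impedances:
  R1: Z = R = 56.3 Ω
  R2: Z = R = 192 Ω
  L: Z = jωL = j·1784·0.191 = 0 + j340.8 Ω
Step 3 — Parallel branch: R2 || L = 1/(1/R2 + 1/L) = 145.7 + j82.1 Ω.
Step 4 — Series with R1: Z_total = R1 + (R2 || L) = 202 + j82.1 Ω = 218.1∠22.1° Ω.

Z = 202 + j82.1 Ω = 218.1∠22.1° Ω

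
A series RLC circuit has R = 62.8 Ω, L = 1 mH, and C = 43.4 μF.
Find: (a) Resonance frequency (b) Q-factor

Step 1 — Resonance condition Im(Z)=0 gives ω₀ = 1/√(LC).
Step 2 — ω₀ = 1/√(0.001·4.34e-05) = 4800 rad/s.
Step 3 — f₀ = ω₀/(2π) = 764 Hz.
Step 4 — Series Q: Q = ω₀L/R = 4800·0.001/62.8 = 0.07644.

(a) f₀ = 764 Hz  (b) Q = 0.07644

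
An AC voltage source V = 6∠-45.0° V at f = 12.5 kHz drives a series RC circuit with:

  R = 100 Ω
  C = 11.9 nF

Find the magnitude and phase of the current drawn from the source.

Step 1 — Angular frequency: ω = 2π·f = 2π·1.25e+04 = 7.854e+04 rad/s.
Step 2 — Component impedances:
  R: Z = R = 100 Ω
  C: Z = 1/(jωC) = -j/(ω·C) = 0 - j1070 Ω
Step 3 — Series combination: Z_total = R + C = 100 - j1070 Ω = 1075∠-84.7° Ω.
Step 4 — Source phasor: V = 6∠-45.0° V = 4.243 - j4.243 V.
Step 5 — Ohm's law: I = V / Z_total = (4.243 - j4.243) / (100 - j1070) = 0.004298 + j0.003564 A.
Step 6 — Convert to polar: |I| = 0.005583 A, ∠I = 39.7°.

I = 0.005583∠39.7° A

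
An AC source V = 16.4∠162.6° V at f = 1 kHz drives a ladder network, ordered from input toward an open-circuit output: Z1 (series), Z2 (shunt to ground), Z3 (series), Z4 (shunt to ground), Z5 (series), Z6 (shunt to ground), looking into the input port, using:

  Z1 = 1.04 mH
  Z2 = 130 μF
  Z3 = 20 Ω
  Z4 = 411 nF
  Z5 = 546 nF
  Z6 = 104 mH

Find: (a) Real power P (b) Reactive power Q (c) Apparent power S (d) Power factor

Step 1 — Angular frequency: ω = 2π·f = 2π·1000 = 6283 rad/s.
Step 2 — Component impedances:
  Z1: Z = jωL = j·6283·0.00104 = 0 + j6.535 Ω
  Z2: Z = 1/(jωC) = -j/(ω·C) = 0 - j1.224 Ω
  Z3: Z = R = 20 Ω
  Z4: Z = 1/(jωC) = -j/(ω·C) = 0 - j387.2 Ω
  Z5: Z = 1/(jωC) = -j/(ω·C) = 0 - j291.5 Ω
  Z6: Z = jωL = j·6283·0.104 = 0 + j653.5 Ω
Step 3 — Ladder network (open output): work backward from the far end, alternating series and parallel combinations. Z_in = 9.755e-07 + j5.31 Ω = 5.31∠90.0° Ω.
Step 4 — Source phasor: V = 16.4∠162.6° V = -15.65 + j4.904 V.
Step 5 — Current: I = V / Z = 0.9236 + j2.947 A = 3.089∠72.6° A.
Step 6 — Complex power: S = V·I* = 9.305e-06 + j50.65 VA.
Step 7 — Real power: P = Re(S) = 9.305e-06 W.
Step 8 — Reactive power: Q = Im(S) = 50.65 VAR.
Step 9 — Apparent power: |S| = 50.65 VA.
Step 10 — Power factor: PF = P/|S| = 1.837e-07 (lagging).

(a) P = 9.305e-06 W  (b) Q = 50.65 VAR  (c) S = 50.65 VA  (d) PF = 1.837e-07 (lagging)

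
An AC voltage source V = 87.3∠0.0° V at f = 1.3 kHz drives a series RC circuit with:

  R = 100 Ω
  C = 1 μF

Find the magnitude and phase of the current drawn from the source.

Step 1 — Angular frequency: ω = 2π·f = 2π·1300 = 8168 rad/s.
Step 2 — Component impedances:
  R: Z = R = 100 Ω
  C: Z = 1/(jωC) = -j/(ω·C) = 0 - j122.4 Ω
Step 3 — Series combination: Z_total = R + C = 100 - j122.4 Ω = 158.1∠-50.8° Ω.
Step 4 — Source phasor: V = 87.3∠0.0° V = 87.3 V.
Step 5 — Ohm's law: I = V / Z_total = (87.3) / (100 - j122.4) = 0.3494 + j0.4277 A.
Step 6 — Convert to polar: |I| = 0.5523 A, ∠I = 50.8°.

I = 0.5523∠50.8° A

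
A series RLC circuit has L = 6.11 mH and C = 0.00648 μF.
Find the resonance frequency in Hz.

Step 1 — Resonance condition Im(Z)=0 gives ω₀ = 1/√(LC).
Step 2 — ω₀ = 1/√(0.00611·6.48e-09) = 1.589e+05 rad/s.
Step 3 — f₀ = ω₀/(2π) = 2.529e+04 Hz.

f₀ = 2.529e+04 Hz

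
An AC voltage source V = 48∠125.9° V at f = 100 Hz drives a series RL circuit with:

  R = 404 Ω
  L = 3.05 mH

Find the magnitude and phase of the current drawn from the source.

Step 1 — Angular frequency: ω = 2π·f = 2π·100 = 628.3 rad/s.
Step 2 — Component impedances:
  R: Z = R = 404 Ω
  L: Z = jωL = j·628.3·0.00305 = 0 + j1.916 Ω
Step 3 — Series combination: Z_total = R + L = 404 + j1.916 Ω = 404∠0.3° Ω.
Step 4 — Source phasor: V = 48∠125.9° V = -28.15 + j38.88 V.
Step 5 — Ohm's law: I = V / Z_total = (-28.15 + j38.88) / (404 + j1.916) = -0.06921 + j0.09657 A.
Step 6 — Convert to polar: |I| = 0.1188 A, ∠I = 125.6°.

I = 0.1188∠125.6° A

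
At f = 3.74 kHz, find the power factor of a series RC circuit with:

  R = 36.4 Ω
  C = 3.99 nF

Step 1 — Angular frequency: ω = 2π·f = 2π·3740 = 2.35e+04 rad/s.
Step 2 — Component impedances:
  R: Z = R = 36.4 Ω
  C: Z = 1/(jωC) = -j/(ω·C) = 0 - j1.067e+04 Ω
Step 3 — Series combination: Z_total = R + C = 36.4 - j1.067e+04 Ω = 1.067e+04∠-89.8° Ω.
Step 4 — Power factor: PF = cos(φ) = Re(Z)/|Z| = 36.4/10665 = 0.003413.
Step 5 — Type: Im(Z) = -1.067e+04 ⇒ leading (phase φ = -89.8°).

PF = 0.003413 (leading, φ = -89.8°)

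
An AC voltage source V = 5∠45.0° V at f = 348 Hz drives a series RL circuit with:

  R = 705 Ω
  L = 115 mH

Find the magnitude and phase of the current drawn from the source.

Step 1 — Angular frequency: ω = 2π·f = 2π·348 = 2187 rad/s.
Step 2 — Component impedances:
  R: Z = R = 705 Ω
  L: Z = jωL = j·2187·0.115 = 0 + j251.5 Ω
Step 3 — Series combination: Z_total = R + L = 705 + j251.5 Ω = 748.5∠19.6° Ω.
Step 4 — Source phasor: V = 5∠45.0° V = 3.536 + j3.536 V.
Step 5 — Ohm's law: I = V / Z_total = (3.536 + j3.536) / (705 + j251.5) = 0.006036 + j0.002862 A.
Step 6 — Convert to polar: |I| = 0.00668 A, ∠I = 25.4°.

I = 0.00668∠25.4° A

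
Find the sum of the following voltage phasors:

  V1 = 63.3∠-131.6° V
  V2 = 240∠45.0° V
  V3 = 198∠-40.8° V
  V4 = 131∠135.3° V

Step 1 — Convert each phasor to rectangular form:
  V1 = 63.3·(cos(-131.6°) + j·sin(-131.6°)) = -42.03 - j47.34 V
  V2 = 240·(cos(45.0°) + j·sin(45.0°)) = 169.7 + j169.7 V
  V3 = 198·(cos(-40.8°) + j·sin(-40.8°)) = 149.9 - j129.4 V
  V4 = 131·(cos(135.3°) + j·sin(135.3°)) = -93.11 + j92.14 V
Step 2 — Sum components: V_total = 184.4 + j85.14 V.
Step 3 — Convert to polar: |V_total| = 203.2 V, ∠V_total = 24.8°.

V_total = 203.2∠24.8° V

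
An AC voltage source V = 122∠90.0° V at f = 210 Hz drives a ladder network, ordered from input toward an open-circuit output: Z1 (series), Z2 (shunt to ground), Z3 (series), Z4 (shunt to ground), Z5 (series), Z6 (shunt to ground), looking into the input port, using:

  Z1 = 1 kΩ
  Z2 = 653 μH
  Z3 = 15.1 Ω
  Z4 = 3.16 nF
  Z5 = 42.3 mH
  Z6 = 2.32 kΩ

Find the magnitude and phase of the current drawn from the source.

Step 1 — Angular frequency: ω = 2π·f = 2π·210 = 1319 rad/s.
Step 2 — Component impedances:
  Z1: Z = R = 1000 Ω
  Z2: Z = jωL = j·1319·0.000653 = 0 + j0.8616 Ω
  Z3: Z = R = 15.1 Ω
  Z4: Z = 1/(jωC) = -j/(ω·C) = 0 - j2.398e+05 Ω
  Z5: Z = jωL = j·1319·0.0423 = 0 + j55.81 Ω
  Z6: Z = R = 2320 Ω
Step 3 — Ladder network (open output): work backward from the far end, alternating series and parallel combinations. Z_in = 1000 + j0.8616 Ω = 1000∠0.0° Ω.
Step 4 — Source phasor: V = 122∠90.0° V = 0 + j122 V.
Step 5 — Ohm's law: I = V / Z_total = (0 + j122) / (1000 + j0.8616) = 0.0001051 + j0.122 A.
Step 6 — Convert to polar: |I| = 0.122 A, ∠I = 90.0°.

I = 0.122∠90.0° A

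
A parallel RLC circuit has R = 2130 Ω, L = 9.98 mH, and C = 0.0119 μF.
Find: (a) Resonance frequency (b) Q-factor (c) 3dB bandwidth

Step 1 — Resonance: ω₀ = 1/√(LC) = 1/√(0.00998·1.19e-08) = 9.176e+04 rad/s.
Step 2 — f₀ = ω₀/(2π) = 1.46e+04 Hz.
Step 3 — Parallel Q: Q = R/(ω₀L) = 2130/(9.176e+04·0.00998) = 2.326.
Step 4 — Bandwidth: Δω = ω₀/Q = 3.945e+04 rad/s; BW = Δω/(2π) = 6279 Hz.

(a) f₀ = 1.46e+04 Hz  (b) Q = 2.326  (c) BW = 6279 Hz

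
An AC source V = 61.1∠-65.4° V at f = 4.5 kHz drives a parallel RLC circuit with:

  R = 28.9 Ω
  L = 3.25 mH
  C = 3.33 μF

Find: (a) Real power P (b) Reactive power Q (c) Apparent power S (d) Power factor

Step 1 — Angular frequency: ω = 2π·f = 2π·4500 = 2.827e+04 rad/s.
Step 2 — Component impedances:
  R: Z = R = 28.9 Ω
  L: Z = jωL = j·2.827e+04·0.00325 = 0 + j91.89 Ω
  C: Z = 1/(jωC) = -j/(ω·C) = 0 - j10.62 Ω
Step 3 — Parallel combination: 1/Z_total = 1/R + 1/L + 1/C; Z_total = 4.255 - j10.24 Ω = 11.09∠-67.4° Ω.
Step 4 — Source phasor: V = 61.1∠-65.4° V = 25.43 - j55.55 V.
Step 5 — Current: I = V / Z = 5.506 + j0.1957 A = 5.51∠2.0° A.
Step 6 — Complex power: S = V·I* = 129.2 - j310.9 VA.
Step 7 — Real power: P = Re(S) = 129.2 W.
Step 8 — Reactive power: Q = Im(S) = -310.9 VAR.
Step 9 — Apparent power: |S| = 336.6 VA.
Step 10 — Power factor: PF = P/|S| = 0.3837 (leading).

(a) P = 129.2 W  (b) Q = -310.9 VAR  (c) S = 336.6 VA  (d) PF = 0.3837 (leading)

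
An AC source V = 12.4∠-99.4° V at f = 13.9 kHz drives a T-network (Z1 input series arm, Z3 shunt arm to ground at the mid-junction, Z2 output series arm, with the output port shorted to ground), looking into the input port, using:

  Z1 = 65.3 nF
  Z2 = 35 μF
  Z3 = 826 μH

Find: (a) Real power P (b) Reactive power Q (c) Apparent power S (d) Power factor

Step 1 — Angular frequency: ω = 2π·f = 2π·1.39e+04 = 8.734e+04 rad/s.
Step 2 — Component impedances:
  Z1: Z = 1/(jωC) = -j/(ω·C) = 0 - j175.3 Ω
  Z2: Z = 1/(jωC) = -j/(ω·C) = 0 - j0.3271 Ω
  Z3: Z = jωL = j·8.734e+04·0.000826 = 0 + j72.14 Ω
Step 3 — With the output port shorted to ground, the output series arm Z2 runs from the junction to ground; the shunt arm Z3 also runs from the junction to ground. They appear in parallel: Z3 || Z2 = 0 - j0.3286 Ω.
Step 4 — Series with input arm Z1: Z_in = Z1 + (Z3 || Z2) = 0 - j175.7 Ω = 175.7∠-90.0° Ω.
Step 5 — Source phasor: V = 12.4∠-99.4° V = -2.025 - j12.23 V.
Step 6 — Current: I = V / Z = 0.06964 - j0.01153 A = 0.07059∠-9.4° A.
Step 7 — Complex power: S = V·I* = 0 - j0.8753 VA.
Step 8 — Real power: P = Re(S) = 0 W.
Step 9 — Reactive power: Q = Im(S) = -0.8753 VAR.
Step 10 — Apparent power: |S| = 0.8753 VA.
Step 11 — Power factor: PF = P/|S| = 0 (leading).

(a) P = 0 W  (b) Q = -0.8753 VAR  (c) S = 0.8753 VA  (d) PF = 0 (leading)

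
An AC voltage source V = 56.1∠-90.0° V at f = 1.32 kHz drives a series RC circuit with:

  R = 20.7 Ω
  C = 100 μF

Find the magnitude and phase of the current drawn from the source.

Step 1 — Angular frequency: ω = 2π·f = 2π·1320 = 8294 rad/s.
Step 2 — Component impedances:
  R: Z = R = 20.7 Ω
  C: Z = 1/(jωC) = -j/(ω·C) = 0 - j1.206 Ω
Step 3 — Series combination: Z_total = R + C = 20.7 - j1.206 Ω = 20.74∠-3.3° Ω.
Step 4 — Source phasor: V = 56.1∠-90.0° V = 0 - j56.1 V.
Step 5 — Ohm's law: I = V / Z_total = (0 - j56.1) / (20.7 - j1.206) = 0.1573 - j2.701 A.
Step 6 — Convert to polar: |I| = 2.706 A, ∠I = -86.7°.

I = 2.706∠-86.7° A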